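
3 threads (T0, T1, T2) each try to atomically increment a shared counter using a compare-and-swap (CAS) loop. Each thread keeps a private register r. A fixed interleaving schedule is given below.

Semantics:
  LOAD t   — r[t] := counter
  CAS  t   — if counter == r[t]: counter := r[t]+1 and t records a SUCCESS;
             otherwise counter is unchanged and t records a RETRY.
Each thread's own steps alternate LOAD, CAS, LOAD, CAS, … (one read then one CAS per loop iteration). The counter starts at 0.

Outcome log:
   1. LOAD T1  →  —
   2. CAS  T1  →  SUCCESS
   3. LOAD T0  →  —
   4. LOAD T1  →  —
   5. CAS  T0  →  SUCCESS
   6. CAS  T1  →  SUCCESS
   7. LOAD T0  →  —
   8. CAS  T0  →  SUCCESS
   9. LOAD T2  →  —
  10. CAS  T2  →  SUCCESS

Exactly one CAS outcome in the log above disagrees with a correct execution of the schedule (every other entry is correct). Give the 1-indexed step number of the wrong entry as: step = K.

step = 6

Reference trace:
#1 T1 reads 0
#2 T1 CAS(0→1) writes; counter now 1
#3 T0 reads 1
#4 T1 reads 1
#5 T0 CAS(1→2) writes; counter now 2
#6 T1 CAS(1→2) fails; counter now 2
#7 T0 reads 2
#8 T0 CAS(2→3) writes; counter now 3
#9 T2 reads 3
#10 T2 CAS(3→4) writes; counter now 4
Mismatch at 6.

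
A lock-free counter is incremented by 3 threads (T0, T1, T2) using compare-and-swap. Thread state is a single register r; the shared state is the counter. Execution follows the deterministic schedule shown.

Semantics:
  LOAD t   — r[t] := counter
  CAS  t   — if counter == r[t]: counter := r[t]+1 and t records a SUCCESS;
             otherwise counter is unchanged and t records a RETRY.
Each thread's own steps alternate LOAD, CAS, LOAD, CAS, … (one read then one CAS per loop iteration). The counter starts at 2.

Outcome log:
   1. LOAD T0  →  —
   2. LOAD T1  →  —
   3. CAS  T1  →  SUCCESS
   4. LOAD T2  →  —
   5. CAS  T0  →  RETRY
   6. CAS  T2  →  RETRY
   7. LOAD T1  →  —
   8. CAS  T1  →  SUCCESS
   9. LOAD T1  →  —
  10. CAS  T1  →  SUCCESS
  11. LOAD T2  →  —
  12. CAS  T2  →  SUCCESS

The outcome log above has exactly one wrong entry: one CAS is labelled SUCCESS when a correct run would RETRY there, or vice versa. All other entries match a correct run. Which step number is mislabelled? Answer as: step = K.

Re-executing:
1. LOAD T0 → mem=2 r[T0]=2 [LOAD]
2. LOAD T1 → mem=2 r[T1]=2 [LOAD]
3. CAS T1 → mem=3 r[T1]=2 [OK]
4. LOAD T2 → mem=3 r[T2]=3 [LOAD]
5. CAS T0 → mem=3 r[T0]=2 [RETRY]
6. CAS T2 → mem=4 r[T2]=3 [OK]
7. LOAD T1 → mem=4 r[T1]=4 [LOAD]
8. CAS T1 → mem=5 r[T1]=4 [OK]
9. LOAD T1 → mem=5 r[T1]=5 [LOAD]
10. CAS T1 → mem=6 r[T1]=5 [OK]
11. LOAD T2 → mem=6 r[T2]=6 [LOAD]
12. CAS T2 → mem=7 r[T2]=6 [OK]
Mismatch at 6.

step = 6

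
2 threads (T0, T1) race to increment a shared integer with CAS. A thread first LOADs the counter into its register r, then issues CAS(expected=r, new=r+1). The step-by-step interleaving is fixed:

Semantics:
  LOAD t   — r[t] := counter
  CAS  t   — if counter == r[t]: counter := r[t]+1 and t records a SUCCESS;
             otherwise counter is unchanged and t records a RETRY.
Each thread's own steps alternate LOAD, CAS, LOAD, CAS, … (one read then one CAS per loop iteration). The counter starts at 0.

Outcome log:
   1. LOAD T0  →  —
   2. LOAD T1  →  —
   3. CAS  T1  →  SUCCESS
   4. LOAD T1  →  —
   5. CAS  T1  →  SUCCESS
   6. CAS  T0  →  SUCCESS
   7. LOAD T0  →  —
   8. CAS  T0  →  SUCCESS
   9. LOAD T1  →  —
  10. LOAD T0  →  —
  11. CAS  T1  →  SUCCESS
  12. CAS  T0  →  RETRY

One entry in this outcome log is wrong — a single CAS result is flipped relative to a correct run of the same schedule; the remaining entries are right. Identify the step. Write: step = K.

Reference trace:
[1] T0.load  rd  (counter 0, T0.r 0)
[2] T1.load  rd  (counter 0, T1.r 0)
[3] T1.cas  hit  (counter 1, T1.r 0)
[4] T1.load  rd  (counter 1, T1.r 1)
[5] T1.cas  hit  (counter 2, T1.r 1)
[6] T0.cas  miss  (counter 2, T0.r 0)
[7] T0.load  rd  (counter 2, T0.r 2)
[8] T0.cas  hit  (counter 3, T0.r 2)
[9] T1.load  rd  (counter 3, T1.r 3)
[10] T0.load  rd  (counter 3, T0.r 3)
[11] T1.cas  hit  (counter 4, T1.r 3)
[12] T0.cas  miss  (counter 4, T0.r 3)
Log disagrees first at step 6.

step = 6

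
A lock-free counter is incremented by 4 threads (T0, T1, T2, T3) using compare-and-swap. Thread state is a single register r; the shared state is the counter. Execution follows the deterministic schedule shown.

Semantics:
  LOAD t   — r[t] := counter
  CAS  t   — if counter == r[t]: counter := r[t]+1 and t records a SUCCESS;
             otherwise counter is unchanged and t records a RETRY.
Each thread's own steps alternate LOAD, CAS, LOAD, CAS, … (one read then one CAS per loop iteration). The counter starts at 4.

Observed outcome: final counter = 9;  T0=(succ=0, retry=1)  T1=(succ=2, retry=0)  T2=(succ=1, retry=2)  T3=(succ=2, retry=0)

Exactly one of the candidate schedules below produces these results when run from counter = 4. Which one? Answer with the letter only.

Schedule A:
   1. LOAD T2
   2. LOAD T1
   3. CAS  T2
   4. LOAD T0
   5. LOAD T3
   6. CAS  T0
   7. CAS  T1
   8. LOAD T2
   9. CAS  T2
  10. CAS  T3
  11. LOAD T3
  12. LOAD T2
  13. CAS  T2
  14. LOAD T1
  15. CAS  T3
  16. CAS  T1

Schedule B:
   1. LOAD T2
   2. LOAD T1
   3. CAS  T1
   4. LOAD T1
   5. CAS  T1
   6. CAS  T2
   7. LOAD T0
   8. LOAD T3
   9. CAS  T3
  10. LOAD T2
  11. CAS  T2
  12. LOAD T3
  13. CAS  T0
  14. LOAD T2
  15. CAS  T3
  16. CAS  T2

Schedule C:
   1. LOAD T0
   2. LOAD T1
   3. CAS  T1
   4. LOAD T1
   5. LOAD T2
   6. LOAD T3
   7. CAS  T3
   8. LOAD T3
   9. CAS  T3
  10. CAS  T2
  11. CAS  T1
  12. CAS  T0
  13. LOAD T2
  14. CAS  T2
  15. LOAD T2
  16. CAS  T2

B

Tracing schedule B:
   1) LOAD T2:  M=4  r_T2=4
   2) LOAD T1:  M=4  r_T1=4
   3) CAS  T1:  M=5  r_T1=4 ✓
   4) LOAD T1:  M=5  r_T1=5
   5) CAS  T1:  M=6  r_T1=5 ✓
   6) CAS  T2:  M=6  r_T2=4 ✗
   7) LOAD T0:  M=6  r_T0=6
   8) LOAD T3:  M=6  r_T3=6
   9) CAS  T3:  M=7  r_T3=6 ✓
  10) LOAD T2:  M=7  r_T2=7
  11) CAS  T2:  M=8  r_T2=7 ✓
  12) LOAD T3:  M=8  r_T3=8
  13) CAS  T0:  M=8  r_T0=6 ✗
  14) LOAD T2:  M=8  r_T2=8
  15) CAS  T3:  M=9  r_T3=8 ✓
  16) CAS  T2:  M=9  r_T2=8 ✗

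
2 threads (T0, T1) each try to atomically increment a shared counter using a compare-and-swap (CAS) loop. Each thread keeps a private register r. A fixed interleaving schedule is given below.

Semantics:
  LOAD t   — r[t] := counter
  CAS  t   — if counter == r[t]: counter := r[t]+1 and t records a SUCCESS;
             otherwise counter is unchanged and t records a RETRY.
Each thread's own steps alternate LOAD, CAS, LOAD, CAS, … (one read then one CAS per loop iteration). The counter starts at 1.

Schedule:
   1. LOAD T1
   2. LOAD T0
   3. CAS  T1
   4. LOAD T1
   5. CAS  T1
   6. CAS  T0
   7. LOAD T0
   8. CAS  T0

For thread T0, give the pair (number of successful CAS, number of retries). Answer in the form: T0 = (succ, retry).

T0 = (1, 1)

step 1: T1 LOAD ⇒ load; ctr=1 reg=1
step 2: T0 LOAD ⇒ load; ctr=1 reg=1
step 3: T1 CAS ⇒ ok; ctr=2 reg=1
step 4: T1 LOAD ⇒ load; ctr=2 reg=2
step 5: T1 CAS ⇒ ok; ctr=3 reg=2
step 6: T0 CAS ⇒ retry; ctr=3 reg=1
step 7: T0 LOAD ⇒ load; ctr=3 reg=3
step 8: T0 CAS ⇒ ok; ctr=4 reg=3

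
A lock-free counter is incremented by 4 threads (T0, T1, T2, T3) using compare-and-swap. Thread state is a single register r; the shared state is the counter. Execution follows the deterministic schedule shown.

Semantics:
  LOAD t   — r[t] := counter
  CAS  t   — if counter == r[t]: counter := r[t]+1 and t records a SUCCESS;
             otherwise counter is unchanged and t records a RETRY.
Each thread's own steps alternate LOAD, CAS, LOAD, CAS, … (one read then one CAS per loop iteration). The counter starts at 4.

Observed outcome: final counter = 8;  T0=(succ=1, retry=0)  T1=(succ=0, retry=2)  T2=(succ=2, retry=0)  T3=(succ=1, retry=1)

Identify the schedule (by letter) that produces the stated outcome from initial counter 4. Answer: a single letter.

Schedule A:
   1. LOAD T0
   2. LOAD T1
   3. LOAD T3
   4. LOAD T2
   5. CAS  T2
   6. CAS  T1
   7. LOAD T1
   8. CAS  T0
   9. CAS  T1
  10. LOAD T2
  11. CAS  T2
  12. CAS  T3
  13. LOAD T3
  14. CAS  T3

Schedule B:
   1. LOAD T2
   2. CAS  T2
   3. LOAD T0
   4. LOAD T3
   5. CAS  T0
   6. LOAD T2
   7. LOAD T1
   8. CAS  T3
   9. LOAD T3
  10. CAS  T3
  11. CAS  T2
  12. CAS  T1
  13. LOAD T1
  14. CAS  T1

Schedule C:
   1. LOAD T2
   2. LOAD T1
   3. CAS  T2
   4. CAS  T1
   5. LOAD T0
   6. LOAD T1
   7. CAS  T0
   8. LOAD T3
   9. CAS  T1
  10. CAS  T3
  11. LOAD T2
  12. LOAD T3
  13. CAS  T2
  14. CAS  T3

Run C:
1. LOAD T2 → mem=4 r[T2]=4 [LOAD]
2. LOAD T1 → mem=4 r[T1]=4 [LOAD]
3. CAS T2 → mem=5 r[T2]=4 [OK]
4. CAS T1 → mem=5 r[T1]=4 [RETRY]
5. LOAD T0 → mem=5 r[T0]=5 [LOAD]
6. LOAD T1 → mem=5 r[T1]=5 [LOAD]
7. CAS T0 → mem=6 r[T0]=5 [OK]
8. LOAD T3 → mem=6 r[T3]=6 [LOAD]
9. CAS T1 → mem=6 r[T1]=5 [RETRY]
10. CAS T3 → mem=7 r[T3]=6 [OK]
11. LOAD T2 → mem=7 r[T2]=7 [LOAD]
12. LOAD T3 → mem=7 r[T3]=7 [LOAD]
13. CAS T2 → mem=8 r[T2]=7 [OK]
14. CAS T3 → mem=8 r[T3]=7 [RETRY]

C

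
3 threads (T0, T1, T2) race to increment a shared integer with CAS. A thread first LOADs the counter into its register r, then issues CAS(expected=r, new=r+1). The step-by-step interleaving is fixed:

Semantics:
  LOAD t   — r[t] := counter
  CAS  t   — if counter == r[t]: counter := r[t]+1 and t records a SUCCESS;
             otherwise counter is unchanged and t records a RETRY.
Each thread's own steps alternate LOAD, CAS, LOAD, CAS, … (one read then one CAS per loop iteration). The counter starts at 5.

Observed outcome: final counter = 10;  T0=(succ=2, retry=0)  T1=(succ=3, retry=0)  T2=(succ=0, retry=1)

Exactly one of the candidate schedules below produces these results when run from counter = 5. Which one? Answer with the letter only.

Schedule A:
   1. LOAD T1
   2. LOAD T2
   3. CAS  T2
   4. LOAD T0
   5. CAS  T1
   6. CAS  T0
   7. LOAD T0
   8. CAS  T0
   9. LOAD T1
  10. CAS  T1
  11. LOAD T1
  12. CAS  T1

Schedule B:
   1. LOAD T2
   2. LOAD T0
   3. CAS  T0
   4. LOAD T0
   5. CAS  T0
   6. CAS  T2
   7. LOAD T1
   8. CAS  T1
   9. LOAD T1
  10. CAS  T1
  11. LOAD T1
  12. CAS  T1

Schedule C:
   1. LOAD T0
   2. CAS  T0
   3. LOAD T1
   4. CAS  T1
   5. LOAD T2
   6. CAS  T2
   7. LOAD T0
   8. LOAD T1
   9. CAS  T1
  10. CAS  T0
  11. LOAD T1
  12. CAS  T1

Run B:
[1] T2.load  rd  (counter 5, T2.r 5)
[2] T0.load  rd  (counter 5, T0.r 5)
[3] T0.cas  hit  (counter 6, T0.r 5)
[4] T0.load  rd  (counter 6, T0.r 6)
[5] T0.cas  hit  (counter 7, T0.r 6)
[6] T2.cas  miss  (counter 7, T2.r 5)
[7] T1.load  rd  (counter 7, T1.r 7)
[8] T1.cas  hit  (counter 8, T1.r 7)
[9] T1.load  rd  (counter 8, T1.r 8)
[10] T1.cas  hit  (counter 9, T1.r 8)
[11] T1.load  rd  (counter 9, T1.r 9)
[12] T1.cas  hit  (counter 10, T1.r 9)

B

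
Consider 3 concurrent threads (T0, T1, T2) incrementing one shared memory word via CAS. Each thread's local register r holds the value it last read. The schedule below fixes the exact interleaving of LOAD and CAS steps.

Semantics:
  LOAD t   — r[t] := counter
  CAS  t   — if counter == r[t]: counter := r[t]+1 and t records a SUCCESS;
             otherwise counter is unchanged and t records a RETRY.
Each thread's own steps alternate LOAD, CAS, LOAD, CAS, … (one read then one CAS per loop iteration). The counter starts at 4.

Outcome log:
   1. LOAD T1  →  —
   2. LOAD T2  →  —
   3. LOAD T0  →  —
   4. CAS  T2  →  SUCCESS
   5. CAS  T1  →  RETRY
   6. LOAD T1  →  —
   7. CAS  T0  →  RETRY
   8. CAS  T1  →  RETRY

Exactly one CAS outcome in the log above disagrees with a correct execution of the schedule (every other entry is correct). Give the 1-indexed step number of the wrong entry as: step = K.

step = 8

Reference trace:
#1 T1 reads 4
#2 T2 reads 4
#3 T0 reads 4
#4 T2 CAS(4→5) writes; counter now 5
#5 T1 CAS(4→5) fails; counter now 5
#6 T1 reads 5
#7 T0 CAS(4→5) fails; counter now 5
#8 T1 CAS(5→6) writes; counter now 6
Mismatch at 8.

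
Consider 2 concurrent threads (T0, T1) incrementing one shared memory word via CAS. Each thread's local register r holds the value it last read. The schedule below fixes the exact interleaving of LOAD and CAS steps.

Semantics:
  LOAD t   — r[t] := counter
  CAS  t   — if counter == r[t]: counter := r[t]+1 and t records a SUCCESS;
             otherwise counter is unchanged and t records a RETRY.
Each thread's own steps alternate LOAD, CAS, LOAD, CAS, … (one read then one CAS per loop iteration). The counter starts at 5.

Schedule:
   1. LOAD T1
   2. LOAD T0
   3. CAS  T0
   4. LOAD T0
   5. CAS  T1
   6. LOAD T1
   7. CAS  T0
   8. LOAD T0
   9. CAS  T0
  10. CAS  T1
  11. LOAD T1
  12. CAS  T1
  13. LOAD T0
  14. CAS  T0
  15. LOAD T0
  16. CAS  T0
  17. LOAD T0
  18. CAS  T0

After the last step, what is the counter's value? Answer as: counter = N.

counter = 12

[1] T1.load  rd  (counter 5, T1.r 5)
[2] T0.load  rd  (counter 5, T0.r 5)
[3] T0.cas  hit  (counter 6, T0.r 5)
[4] T0.load  rd  (counter 6, T0.r 6)
[5] T1.cas  miss  (counter 6, T1.r 5)
[6] T1.load  rd  (counter 6, T1.r 6)
[7] T0.cas  hit  (counter 7, T0.r 6)
[8] T0.load  rd  (counter 7, T0.r 7)
[9] T0.cas  hit  (counter 8, T0.r 7)
[10] T1.cas  miss  (counter 8, T1.r 6)
[11] T1.load  rd  (counter 8, T1.r 8)
[12] T1.cas  hit  (counter 9, T1.r 8)
[13] T0.load  rd  (counter 9, T0.r 9)
[14] T0.cas  hit  (counter 10, T0.r 9)
[15] T0.load  rd  (counter 10, T0.r 10)
[16] T0.cas  hit  (counter 11, T0.r 10)
[17] T0.load  rd  (counter 11, T0.r 11)
[18] T0.cas  hit  (counter 12, T0.r 11)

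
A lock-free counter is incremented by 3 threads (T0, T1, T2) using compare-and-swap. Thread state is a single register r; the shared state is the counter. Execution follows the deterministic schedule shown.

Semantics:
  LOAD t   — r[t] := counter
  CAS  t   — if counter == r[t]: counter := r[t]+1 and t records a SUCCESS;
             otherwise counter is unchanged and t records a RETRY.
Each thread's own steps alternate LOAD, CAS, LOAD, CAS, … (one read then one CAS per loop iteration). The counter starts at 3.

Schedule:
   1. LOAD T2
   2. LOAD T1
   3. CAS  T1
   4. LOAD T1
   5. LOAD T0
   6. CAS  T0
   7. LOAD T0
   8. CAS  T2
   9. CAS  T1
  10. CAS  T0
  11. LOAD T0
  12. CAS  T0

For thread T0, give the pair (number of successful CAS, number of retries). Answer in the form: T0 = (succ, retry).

T0 = (3, 0)

#1 T2 reads 3
#2 T1 reads 3
#3 T1 CAS(3→4) writes; counter now 4
#4 T1 reads 4
#5 T0 reads 4
#6 T0 CAS(4→5) writes; counter now 5
#7 T0 reads 5
#8 T2 CAS(3→4) fails; counter now 5
#9 T1 CAS(4→5) fails; counter now 5
#10 T0 CAS(5→6) writes; counter now 6
#11 T0 reads 6
#12 T0 CAS(6→7) writes; counter now 7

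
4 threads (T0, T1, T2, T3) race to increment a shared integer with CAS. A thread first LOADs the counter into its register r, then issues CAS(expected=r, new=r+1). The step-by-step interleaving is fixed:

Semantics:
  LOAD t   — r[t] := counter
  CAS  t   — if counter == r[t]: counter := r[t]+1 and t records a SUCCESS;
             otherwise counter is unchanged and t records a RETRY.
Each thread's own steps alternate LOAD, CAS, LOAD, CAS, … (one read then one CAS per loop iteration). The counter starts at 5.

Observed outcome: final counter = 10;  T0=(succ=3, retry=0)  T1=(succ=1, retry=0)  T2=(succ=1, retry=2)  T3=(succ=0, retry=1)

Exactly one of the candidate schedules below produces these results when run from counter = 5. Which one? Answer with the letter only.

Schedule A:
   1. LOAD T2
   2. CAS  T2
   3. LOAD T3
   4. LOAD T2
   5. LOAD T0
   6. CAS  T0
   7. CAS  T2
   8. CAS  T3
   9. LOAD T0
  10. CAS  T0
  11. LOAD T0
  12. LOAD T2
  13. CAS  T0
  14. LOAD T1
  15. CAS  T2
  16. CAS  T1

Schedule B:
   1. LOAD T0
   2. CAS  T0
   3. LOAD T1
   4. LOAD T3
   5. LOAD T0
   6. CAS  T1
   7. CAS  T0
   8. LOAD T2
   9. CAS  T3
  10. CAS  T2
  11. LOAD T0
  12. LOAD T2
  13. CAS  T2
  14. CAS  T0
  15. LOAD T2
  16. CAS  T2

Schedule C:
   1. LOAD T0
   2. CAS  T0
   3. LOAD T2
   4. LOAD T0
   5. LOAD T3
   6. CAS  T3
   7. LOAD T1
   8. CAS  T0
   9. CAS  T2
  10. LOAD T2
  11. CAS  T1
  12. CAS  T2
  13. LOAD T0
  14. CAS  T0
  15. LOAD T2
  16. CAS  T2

A

Run A:
T2 LOAD — after: cnt=5, r=5 — load
T2 CAS — after: cnt=6, r=5 — ok
T3 LOAD — after: cnt=6, r=6 — load
T2 LOAD — after: cnt=6, r=6 — load
T0 LOAD — after: cnt=6, r=6 — load
T0 CAS — after: cnt=7, r=6 — ok
T2 CAS — after: cnt=7, r=6 — retry
T3 CAS — after: cnt=7, r=6 — retry
T0 LOAD — after: cnt=7, r=7 — load
T0 CAS — after: cnt=8, r=7 — ok
T0 LOAD — after: cnt=8, r=8 — load
T2 LOAD — after: cnt=8, r=8 — load
T0 CAS — after: cnt=9, r=8 — ok
T1 LOAD — after: cnt=9, r=9 — load
T2 CAS — after: cnt=9, r=8 — retry
T1 CAS — after: cnt=10, r=9 — ok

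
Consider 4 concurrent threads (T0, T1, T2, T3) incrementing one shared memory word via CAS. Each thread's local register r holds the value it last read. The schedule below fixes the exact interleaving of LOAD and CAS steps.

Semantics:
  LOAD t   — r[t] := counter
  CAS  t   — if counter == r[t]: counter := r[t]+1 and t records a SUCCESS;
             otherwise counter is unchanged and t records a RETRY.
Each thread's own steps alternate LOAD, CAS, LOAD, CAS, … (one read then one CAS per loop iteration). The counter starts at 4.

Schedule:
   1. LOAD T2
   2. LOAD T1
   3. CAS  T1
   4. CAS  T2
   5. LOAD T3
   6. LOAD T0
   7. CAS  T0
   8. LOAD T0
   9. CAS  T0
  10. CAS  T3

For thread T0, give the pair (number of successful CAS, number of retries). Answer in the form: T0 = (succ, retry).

T0 = (2, 0)

#1 T2 reads 4
#2 T1 reads 4
#3 T1 CAS(4→5) writes; counter now 5
#4 T2 CAS(4→5) fails; counter now 5
#5 T3 reads 5
#6 T0 reads 5
#7 T0 CAS(5→6) writes; counter now 6
#8 T0 reads 6
#9 T0 CAS(6→7) writes; counter now 7
#10 T3 CAS(5→6) fails; counter now 7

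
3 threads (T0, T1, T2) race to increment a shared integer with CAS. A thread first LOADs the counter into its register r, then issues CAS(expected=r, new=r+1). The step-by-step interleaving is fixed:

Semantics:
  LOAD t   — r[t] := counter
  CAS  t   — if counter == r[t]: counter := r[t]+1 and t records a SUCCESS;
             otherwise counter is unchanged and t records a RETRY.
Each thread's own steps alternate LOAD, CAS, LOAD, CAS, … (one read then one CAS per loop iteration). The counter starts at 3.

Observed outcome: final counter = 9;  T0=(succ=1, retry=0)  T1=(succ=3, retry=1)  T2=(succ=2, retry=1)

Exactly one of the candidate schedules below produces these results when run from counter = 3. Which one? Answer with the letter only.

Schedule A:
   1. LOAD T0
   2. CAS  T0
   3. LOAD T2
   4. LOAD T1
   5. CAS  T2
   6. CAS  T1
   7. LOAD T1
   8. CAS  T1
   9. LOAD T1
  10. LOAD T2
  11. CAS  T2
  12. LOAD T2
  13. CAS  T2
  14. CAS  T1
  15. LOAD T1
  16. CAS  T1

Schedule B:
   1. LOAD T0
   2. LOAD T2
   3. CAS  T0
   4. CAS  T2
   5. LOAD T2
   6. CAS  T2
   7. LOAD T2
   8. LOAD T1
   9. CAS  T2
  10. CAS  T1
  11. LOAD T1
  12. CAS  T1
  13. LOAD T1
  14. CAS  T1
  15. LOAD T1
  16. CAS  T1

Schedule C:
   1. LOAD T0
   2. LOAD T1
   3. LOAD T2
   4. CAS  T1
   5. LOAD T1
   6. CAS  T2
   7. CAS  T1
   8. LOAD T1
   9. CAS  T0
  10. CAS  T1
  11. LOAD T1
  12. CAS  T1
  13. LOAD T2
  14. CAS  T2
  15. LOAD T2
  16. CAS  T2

B

Simulating candidate B:
#1 T0 reads 3
#2 T2 reads 3
#3 T0 CAS(3→4) writes; counter now 4
#4 T2 CAS(3→4) fails; counter now 4
#5 T2 reads 4
#6 T2 CAS(4→5) writes; counter now 5
#7 T2 reads 5
#8 T1 reads 5
#9 T2 CAS(5→6) writes; counter now 6
#10 T1 CAS(5→6) fails; counter now 6
#11 T1 reads 6
#12 T1 CAS(6→7) writes; counter now 7
#13 T1 reads 7
#14 T1 CAS(7→8) writes; counter now 8
#15 T1 reads 8
#16 T1 CAS(8→9) writes; counter now 9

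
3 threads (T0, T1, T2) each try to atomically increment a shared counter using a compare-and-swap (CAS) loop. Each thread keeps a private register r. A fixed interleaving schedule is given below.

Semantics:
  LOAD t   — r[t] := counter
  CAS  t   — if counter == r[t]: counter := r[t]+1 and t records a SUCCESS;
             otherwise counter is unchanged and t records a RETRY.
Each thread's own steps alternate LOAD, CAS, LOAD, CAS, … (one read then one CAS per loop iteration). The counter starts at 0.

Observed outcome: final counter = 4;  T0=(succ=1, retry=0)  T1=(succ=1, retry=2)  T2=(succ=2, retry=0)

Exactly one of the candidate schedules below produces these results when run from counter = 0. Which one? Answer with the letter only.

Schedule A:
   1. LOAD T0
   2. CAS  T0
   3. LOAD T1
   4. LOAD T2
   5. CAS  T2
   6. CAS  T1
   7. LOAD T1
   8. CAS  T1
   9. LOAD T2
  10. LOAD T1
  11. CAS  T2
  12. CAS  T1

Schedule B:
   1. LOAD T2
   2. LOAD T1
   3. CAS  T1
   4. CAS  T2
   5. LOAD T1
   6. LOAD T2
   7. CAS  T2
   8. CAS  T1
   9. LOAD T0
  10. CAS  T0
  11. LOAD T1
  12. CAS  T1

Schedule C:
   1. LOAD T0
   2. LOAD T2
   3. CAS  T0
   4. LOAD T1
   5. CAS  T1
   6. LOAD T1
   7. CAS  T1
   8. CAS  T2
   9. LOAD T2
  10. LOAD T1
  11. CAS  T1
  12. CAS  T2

A

Simulating candidate A:
#1 T0 reads 0
#2 T0 CAS(0→1) writes; counter now 1
#3 T1 reads 1
#4 T2 reads 1
#5 T2 CAS(1→2) writes; counter now 2
#6 T1 CAS(1→2) fails; counter now 2
#7 T1 reads 2
#8 T1 CAS(2→3) writes; counter now 3
#9 T2 reads 3
#10 T1 reads 3
#11 T2 CAS(3→4) writes; counter now 4
#12 T1 CAS(3→4) fails; counter now 4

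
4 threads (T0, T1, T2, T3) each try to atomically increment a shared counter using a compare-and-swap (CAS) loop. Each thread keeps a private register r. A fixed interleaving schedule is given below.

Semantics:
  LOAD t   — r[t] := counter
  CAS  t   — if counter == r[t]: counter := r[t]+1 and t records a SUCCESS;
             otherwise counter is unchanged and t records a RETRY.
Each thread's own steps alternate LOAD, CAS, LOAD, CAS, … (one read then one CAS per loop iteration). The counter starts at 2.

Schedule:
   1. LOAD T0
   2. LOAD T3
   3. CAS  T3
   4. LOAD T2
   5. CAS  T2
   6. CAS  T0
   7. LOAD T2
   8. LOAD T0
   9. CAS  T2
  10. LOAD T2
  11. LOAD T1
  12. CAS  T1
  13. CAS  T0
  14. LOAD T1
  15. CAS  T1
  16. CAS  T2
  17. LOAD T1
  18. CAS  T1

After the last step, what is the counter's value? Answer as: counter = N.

counter = 8

T0 LOAD — after: cnt=2, r=2 — load
T3 LOAD — after: cnt=2, r=2 — load
T3 CAS — after: cnt=3, r=2 — ok
T2 LOAD — after: cnt=3, r=3 — load
T2 CAS — after: cnt=4, r=3 — ok
T0 CAS — after: cnt=4, r=2 — retry
T2 LOAD — after: cnt=4, r=4 — load
T0 LOAD — after: cnt=4, r=4 — load
T2 CAS — after: cnt=5, r=4 — ok
T2 LOAD — after: cnt=5, r=5 — load
T1 LOAD — after: cnt=5, r=5 — load
T1 CAS — after: cnt=6, r=5 — ok
T0 CAS — after: cnt=6, r=4 — retry
T1 LOAD — after: cnt=6, r=6 — load
T1 CAS — after: cnt=7, r=6 — ok
T2 CAS — after: cnt=7, r=5 — retry
T1 LOAD — after: cnt=7, r=7 — load
T1 CAS — after: cnt=8, r=7 — ok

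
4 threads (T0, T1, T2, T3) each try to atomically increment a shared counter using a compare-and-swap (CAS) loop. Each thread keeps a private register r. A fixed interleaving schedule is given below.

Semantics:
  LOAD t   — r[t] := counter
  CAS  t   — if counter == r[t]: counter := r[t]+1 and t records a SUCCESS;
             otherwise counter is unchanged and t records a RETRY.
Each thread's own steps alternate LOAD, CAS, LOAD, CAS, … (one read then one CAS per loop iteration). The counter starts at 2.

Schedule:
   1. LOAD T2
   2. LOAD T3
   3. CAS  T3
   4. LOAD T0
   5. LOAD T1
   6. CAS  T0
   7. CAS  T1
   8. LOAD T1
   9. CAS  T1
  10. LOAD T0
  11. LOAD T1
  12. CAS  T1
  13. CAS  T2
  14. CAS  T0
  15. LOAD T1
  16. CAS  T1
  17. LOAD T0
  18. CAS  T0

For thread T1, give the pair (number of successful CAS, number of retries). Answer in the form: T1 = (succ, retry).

T1 = (3, 1)

T2 LOAD — after: cnt=2, r=2 — load
T3 LOAD — after: cnt=2, r=2 — load
T3 CAS — after: cnt=3, r=2 — ok
T0 LOAD — after: cnt=3, r=3 — load
T1 LOAD — after: cnt=3, r=3 — load
T0 CAS — after: cnt=4, r=3 — ok
T1 CAS — after: cnt=4, r=3 — retry
T1 LOAD — after: cnt=4, r=4 — load
T1 CAS — after: cnt=5, r=4 — ok
T0 LOAD — after: cnt=5, r=5 — load
T1 LOAD — after: cnt=5, r=5 — load
T1 CAS — after: cnt=6, r=5 — ok
T2 CAS — after: cnt=6, r=2 — retry
T0 CAS — after: cnt=6, r=5 — retry
T1 LOAD — after: cnt=6, r=6 — load
T1 CAS — after: cnt=7, r=6 — ok
T0 LOAD — after: cnt=7, r=7 — load
T0 CAS — after: cnt=8, r=7 — ok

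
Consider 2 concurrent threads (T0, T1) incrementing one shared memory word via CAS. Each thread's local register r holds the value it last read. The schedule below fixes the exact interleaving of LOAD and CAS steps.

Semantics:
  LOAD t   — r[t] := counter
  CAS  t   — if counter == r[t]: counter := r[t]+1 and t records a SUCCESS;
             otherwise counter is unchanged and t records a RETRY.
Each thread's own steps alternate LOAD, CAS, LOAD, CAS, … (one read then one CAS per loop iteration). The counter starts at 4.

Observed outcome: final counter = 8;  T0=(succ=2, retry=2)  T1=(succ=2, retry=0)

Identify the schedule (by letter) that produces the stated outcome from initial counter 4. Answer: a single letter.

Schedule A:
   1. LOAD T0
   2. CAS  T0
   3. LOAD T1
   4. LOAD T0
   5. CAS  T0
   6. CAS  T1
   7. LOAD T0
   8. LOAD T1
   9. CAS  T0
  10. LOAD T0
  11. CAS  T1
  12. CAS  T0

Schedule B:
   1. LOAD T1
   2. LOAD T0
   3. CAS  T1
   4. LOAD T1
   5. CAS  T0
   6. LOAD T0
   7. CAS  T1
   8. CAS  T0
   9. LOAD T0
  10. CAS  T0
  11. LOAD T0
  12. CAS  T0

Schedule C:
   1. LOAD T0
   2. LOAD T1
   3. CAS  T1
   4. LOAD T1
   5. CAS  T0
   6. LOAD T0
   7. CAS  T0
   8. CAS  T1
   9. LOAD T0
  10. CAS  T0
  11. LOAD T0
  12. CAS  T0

B

Run B:
   1) LOAD T1:  M=4  r_T1=4
   2) LOAD T0:  M=4  r_T0=4
   3) CAS  T1:  M=5  r_T1=4 ✓
   4) LOAD T1:  M=5  r_T1=5
   5) CAS  T0:  M=5  r_T0=4 ✗
   6) LOAD T0:  M=5  r_T0=5
   7) CAS  T1:  M=6  r_T1=5 ✓
   8) CAS  T0:  M=6  r_T0=5 ✗
   9) LOAD T0:  M=6  r_T0=6
  10) CAS  T0:  M=7  r_T0=6 ✓
  11) LOAD T0:  M=7  r_T0=7
  12) CAS  T0:  M=8  r_T0=7 ✓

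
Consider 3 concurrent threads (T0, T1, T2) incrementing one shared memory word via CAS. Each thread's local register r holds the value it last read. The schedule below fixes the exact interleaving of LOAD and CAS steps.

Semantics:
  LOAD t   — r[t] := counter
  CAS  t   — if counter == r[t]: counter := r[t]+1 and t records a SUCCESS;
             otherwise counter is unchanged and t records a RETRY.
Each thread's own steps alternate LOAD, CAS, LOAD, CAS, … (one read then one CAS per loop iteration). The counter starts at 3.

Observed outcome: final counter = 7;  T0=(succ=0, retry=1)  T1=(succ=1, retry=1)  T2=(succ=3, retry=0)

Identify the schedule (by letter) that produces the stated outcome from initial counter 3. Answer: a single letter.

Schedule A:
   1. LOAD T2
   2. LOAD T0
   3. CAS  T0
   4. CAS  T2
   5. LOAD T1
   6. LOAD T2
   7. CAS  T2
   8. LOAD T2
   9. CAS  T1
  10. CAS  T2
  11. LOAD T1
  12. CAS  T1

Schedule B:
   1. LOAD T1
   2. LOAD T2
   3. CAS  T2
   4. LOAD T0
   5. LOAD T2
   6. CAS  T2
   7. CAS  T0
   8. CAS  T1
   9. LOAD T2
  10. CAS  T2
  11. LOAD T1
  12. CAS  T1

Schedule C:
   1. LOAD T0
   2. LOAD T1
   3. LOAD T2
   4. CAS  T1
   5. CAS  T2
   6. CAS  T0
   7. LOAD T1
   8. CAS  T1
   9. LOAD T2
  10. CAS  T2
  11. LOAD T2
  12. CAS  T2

B

Simulating candidate B:
   1) LOAD T1:  M=3  r_T1=3
   2) LOAD T2:  M=3  r_T2=3
   3) CAS  T2:  M=4  r_T2=3 ✓
   4) LOAD T0:  M=4  r_T0=4
   5) LOAD T2:  M=4  r_T2=4
   6) CAS  T2:  M=5  r_T2=4 ✓
   7) CAS  T0:  M=5  r_T0=4 ✗
   8) CAS  T1:  M=5  r_T1=3 ✗
   9) LOAD T2:  M=5  r_T2=5
  10) CAS  T2:  M=6  r_T2=5 ✓
  11) LOAD T1:  M=6  r_T1=6
  12) CAS  T1:  M=7  r_T1=6 ✓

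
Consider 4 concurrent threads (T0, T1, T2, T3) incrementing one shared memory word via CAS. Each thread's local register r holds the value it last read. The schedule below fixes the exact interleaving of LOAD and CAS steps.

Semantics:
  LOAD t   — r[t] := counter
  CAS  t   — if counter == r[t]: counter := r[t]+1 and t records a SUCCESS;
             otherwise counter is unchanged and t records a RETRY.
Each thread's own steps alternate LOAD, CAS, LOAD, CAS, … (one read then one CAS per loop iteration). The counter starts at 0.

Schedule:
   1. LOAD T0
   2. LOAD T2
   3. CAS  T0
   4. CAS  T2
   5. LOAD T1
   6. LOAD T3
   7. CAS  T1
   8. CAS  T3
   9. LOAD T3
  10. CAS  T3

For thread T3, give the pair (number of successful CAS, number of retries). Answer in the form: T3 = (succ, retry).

step 1: T0 LOAD ⇒ load; ctr=0 reg=0
step 2: T2 LOAD ⇒ load; ctr=0 reg=0
step 3: T0 CAS ⇒ ok; ctr=1 reg=0
step 4: T2 CAS ⇒ retry; ctr=1 reg=0
step 5: T1 LOAD ⇒ load; ctr=1 reg=1
step 6: T3 LOAD ⇒ load; ctr=1 reg=1
step 7: T1 CAS ⇒ ok; ctr=2 reg=1
step 8: T3 CAS ⇒ retry; ctr=2 reg=1
step 9: T3 LOAD ⇒ load; ctr=2 reg=2
step 10: T3 CAS ⇒ ok; ctr=3 reg=2

T3 = (1, 1)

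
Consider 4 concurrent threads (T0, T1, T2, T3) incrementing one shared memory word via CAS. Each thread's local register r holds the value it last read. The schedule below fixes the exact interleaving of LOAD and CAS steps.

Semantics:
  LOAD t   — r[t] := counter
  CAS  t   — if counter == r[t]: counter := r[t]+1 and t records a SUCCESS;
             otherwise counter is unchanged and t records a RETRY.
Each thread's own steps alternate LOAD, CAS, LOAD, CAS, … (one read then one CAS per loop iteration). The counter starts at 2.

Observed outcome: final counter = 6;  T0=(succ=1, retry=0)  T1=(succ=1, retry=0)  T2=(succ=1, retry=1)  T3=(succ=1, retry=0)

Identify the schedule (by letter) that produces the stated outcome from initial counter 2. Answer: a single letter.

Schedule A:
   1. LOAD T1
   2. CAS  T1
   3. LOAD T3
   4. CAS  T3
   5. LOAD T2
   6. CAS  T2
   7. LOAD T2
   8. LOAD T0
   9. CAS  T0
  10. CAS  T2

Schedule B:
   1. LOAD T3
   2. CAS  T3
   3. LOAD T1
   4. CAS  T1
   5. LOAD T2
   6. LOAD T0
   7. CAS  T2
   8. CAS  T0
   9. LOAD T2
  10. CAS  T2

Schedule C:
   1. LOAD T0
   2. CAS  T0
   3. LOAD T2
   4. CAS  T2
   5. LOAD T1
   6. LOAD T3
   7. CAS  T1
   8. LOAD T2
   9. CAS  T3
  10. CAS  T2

Run A:
T1 LOAD — after: cnt=2, r=2 — load
T1 CAS — after: cnt=3, r=2 — ok
T3 LOAD — after: cnt=3, r=3 — load
T3 CAS — after: cnt=4, r=3 — ok
T2 LOAD — after: cnt=4, r=4 — load
T2 CAS — after: cnt=5, r=4 — ok
T2 LOAD — after: cnt=5, r=5 — load
T0 LOAD — after: cnt=5, r=5 — load
T0 CAS — after: cnt=6, r=5 — ok
T2 CAS — after: cnt=6, r=5 — retry

A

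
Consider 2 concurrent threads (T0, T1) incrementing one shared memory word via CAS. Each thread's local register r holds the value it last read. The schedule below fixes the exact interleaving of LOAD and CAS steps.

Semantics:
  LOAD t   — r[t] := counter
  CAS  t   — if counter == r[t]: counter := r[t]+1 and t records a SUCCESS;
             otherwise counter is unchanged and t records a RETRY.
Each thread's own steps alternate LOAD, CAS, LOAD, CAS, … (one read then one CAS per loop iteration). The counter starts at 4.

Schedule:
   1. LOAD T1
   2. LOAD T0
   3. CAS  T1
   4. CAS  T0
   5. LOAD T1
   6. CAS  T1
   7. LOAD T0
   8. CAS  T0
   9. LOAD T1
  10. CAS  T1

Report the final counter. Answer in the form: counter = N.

counter = 8

T1 LOAD — after: cnt=4, r=4 — load
T0 LOAD — after: cnt=4, r=4 — load
T1 CAS — after: cnt=5, r=4 — ok
T0 CAS — after: cnt=5, r=4 — retry
T1 LOAD — after: cnt=5, r=5 — load
T1 CAS — after: cnt=6, r=5 — ok
T0 LOAD — after: cnt=6, r=6 — load
T0 CAS — after: cnt=7, r=6 — ok
T1 LOAD — after: cnt=7, r=7 — load
T1 CAS — after: cnt=8, r=7 — ok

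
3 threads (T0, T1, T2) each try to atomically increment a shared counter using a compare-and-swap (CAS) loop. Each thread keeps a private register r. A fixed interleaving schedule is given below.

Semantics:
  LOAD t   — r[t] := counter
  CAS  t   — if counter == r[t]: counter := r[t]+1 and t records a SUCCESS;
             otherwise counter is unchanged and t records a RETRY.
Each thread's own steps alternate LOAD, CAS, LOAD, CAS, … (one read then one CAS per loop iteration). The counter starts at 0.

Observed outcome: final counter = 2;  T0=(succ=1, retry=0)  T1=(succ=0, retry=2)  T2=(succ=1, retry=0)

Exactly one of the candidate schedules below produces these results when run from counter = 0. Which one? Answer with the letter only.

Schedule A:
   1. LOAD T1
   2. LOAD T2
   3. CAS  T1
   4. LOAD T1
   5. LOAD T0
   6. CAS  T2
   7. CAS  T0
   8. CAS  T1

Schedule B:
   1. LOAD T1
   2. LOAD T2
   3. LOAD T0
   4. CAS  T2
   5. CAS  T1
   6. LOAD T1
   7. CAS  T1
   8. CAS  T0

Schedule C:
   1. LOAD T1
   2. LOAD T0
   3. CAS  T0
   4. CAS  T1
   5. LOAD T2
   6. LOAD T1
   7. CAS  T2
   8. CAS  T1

Simulating candidate C:
   1) LOAD T1:  M=0  r_T1=0
   2) LOAD T0:  M=0  r_T0=0
   3) CAS  T0:  M=1  r_T0=0 ✓
   4) CAS  T1:  M=1  r_T1=0 ✗
   5) LOAD T2:  M=1  r_T2=1
   6) LOAD T1:  M=1  r_T1=1
   7) CAS  T2:  M=2  r_T2=1 ✓
   8) CAS  T1:  M=2  r_T1=1 ✗

C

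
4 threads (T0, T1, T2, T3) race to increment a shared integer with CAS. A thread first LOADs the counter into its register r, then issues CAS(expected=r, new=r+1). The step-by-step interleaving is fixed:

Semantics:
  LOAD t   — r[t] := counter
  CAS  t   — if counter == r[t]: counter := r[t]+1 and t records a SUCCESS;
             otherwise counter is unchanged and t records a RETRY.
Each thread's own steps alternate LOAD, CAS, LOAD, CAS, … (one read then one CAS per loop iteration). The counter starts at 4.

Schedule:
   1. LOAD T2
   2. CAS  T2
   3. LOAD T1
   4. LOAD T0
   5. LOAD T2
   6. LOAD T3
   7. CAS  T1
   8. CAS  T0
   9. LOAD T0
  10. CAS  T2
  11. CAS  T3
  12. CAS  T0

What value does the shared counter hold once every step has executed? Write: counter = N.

1. LOAD T2 → mem=4 r[T2]=4 [LOAD]
2. CAS T2 → mem=5 r[T2]=4 [OK]
3. LOAD T1 → mem=5 r[T1]=5 [LOAD]
4. LOAD T0 → mem=5 r[T0]=5 [LOAD]
5. LOAD T2 → mem=5 r[T2]=5 [LOAD]
6. LOAD T3 → mem=5 r[T3]=5 [LOAD]
7. CAS T1 → mem=6 r[T1]=5 [OK]
8. CAS T0 → mem=6 r[T0]=5 [RETRY]
9. LOAD T0 → mem=6 r[T0]=6 [LOAD]
10. CAS T2 → mem=6 r[T2]=5 [RETRY]
11. CAS T3 → mem=6 r[T3]=5 [RETRY]
12. CAS T0 → mem=7 r[T0]=6 [OK]

counter = 7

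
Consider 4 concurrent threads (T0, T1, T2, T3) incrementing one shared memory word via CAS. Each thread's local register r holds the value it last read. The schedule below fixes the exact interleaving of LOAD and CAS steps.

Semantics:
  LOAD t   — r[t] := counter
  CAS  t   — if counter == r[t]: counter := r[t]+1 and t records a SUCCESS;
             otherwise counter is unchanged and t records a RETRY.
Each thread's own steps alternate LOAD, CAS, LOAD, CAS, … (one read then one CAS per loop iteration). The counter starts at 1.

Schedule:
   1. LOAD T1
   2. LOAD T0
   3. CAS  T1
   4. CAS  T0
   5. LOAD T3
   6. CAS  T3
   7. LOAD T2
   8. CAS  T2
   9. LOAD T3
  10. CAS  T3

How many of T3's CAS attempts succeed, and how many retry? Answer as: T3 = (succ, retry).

step 1: T1 LOAD ⇒ load; ctr=1 reg=1
step 2: T0 LOAD ⇒ load; ctr=1 reg=1
step 3: T1 CAS ⇒ ok; ctr=2 reg=1
step 4: T0 CAS ⇒ retry; ctr=2 reg=1
step 5: T3 LOAD ⇒ load; ctr=2 reg=2
step 6: T3 CAS ⇒ ok; ctr=3 reg=2
step 7: T2 LOAD ⇒ load; ctr=3 reg=3
step 8: T2 CAS ⇒ ok; ctr=4 reg=3
step 9: T3 LOAD ⇒ load; ctr=4 reg=4
step 10: T3 CAS ⇒ ok; ctr=5 reg=4

T3 = (2, 0)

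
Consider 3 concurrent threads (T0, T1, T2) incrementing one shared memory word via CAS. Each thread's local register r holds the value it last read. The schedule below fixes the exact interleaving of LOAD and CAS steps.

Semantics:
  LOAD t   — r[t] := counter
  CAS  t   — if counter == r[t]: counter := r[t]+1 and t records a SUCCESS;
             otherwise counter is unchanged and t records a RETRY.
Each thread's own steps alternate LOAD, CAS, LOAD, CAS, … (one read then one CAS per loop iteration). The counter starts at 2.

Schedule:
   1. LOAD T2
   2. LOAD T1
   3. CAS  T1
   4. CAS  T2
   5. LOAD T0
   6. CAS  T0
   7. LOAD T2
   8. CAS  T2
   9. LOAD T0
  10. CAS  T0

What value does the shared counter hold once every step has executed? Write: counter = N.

counter = 6

   1) LOAD T2:  M=2  r_T2=2
   2) LOAD T1:  M=2  r_T1=2
   3) CAS  T1:  M=3  r_T1=2 ✓
   4) CAS  T2:  M=3  r_T2=2 ✗
   5) LOAD T0:  M=3  r_T0=3
   6) CAS  T0:  M=4  r_T0=3 ✓
   7) LOAD T2:  M=4  r_T2=4
   8) CAS  T2:  M=5  r_T2=4 ✓
   9) LOAD T0:  M=5  r_T0=5
  10) CAS  T0:  M=6  r_T0=5 ✓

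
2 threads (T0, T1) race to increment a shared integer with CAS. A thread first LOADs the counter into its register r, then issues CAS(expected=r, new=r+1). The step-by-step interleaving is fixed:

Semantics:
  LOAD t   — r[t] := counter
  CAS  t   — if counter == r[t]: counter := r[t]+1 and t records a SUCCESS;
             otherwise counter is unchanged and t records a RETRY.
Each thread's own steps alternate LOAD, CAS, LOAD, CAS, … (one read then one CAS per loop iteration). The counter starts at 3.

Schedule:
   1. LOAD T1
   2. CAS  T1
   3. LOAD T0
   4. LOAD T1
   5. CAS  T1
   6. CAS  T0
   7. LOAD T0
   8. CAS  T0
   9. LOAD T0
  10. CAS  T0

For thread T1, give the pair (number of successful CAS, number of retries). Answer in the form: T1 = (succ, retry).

T1 = (2, 0)

#1 T1 reads 3
#2 T1 CAS(3→4) writes; counter now 4
#3 T0 reads 4
#4 T1 reads 4
#5 T1 CAS(4→5) writes; counter now 5
#6 T0 CAS(4→5) fails; counter now 5
#7 T0 reads 5
#8 T0 CAS(5→6) writes; counter now 6
#9 T0 reads 6
#10 T0 CAS(6→7) writes; counter now 7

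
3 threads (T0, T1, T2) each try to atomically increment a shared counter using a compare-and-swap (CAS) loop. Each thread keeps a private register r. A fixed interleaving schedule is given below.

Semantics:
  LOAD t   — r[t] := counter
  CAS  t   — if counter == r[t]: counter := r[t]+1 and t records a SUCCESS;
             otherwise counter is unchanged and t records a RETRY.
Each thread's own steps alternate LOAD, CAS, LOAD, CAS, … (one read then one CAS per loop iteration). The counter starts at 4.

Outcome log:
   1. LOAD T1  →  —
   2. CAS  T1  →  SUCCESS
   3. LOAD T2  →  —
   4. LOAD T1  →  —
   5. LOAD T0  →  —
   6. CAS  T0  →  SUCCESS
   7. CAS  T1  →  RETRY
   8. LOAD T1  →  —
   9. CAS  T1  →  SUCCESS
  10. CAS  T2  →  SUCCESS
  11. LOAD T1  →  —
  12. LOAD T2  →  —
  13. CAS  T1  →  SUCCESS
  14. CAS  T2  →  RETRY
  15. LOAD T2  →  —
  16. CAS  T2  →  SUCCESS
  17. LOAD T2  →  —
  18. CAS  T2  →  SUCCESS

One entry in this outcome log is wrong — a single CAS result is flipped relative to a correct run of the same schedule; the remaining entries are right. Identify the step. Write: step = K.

step = 10

Re-executing:
T1 LOAD — after: cnt=4, r=4 — load
T1 CAS — after: cnt=5, r=4 — ok
T2 LOAD — after: cnt=5, r=5 — load
T1 LOAD — after: cnt=5, r=5 — load
T0 LOAD — after: cnt=5, r=5 — load
T0 CAS — after: cnt=6, r=5 — ok
T1 CAS — after: cnt=6, r=5 — retry
T1 LOAD — after: cnt=6, r=6 — load
T1 CAS — after: cnt=7, r=6 — ok
T2 CAS — after: cnt=7, r=5 — retry
T1 LOAD — after: cnt=7, r=7 — load
T2 LOAD — after: cnt=7, r=7 — load
T1 CAS — after: cnt=8, r=7 — ok
T2 CAS — after: cnt=8, r=7 — retry
T2 LOAD — after: cnt=8, r=8 — load
T2 CAS — after: cnt=9, r=8 — ok
T2 LOAD — after: cnt=9, r=9 — load
T2 CAS — after: cnt=10, r=9 — ok
Flip is step 10.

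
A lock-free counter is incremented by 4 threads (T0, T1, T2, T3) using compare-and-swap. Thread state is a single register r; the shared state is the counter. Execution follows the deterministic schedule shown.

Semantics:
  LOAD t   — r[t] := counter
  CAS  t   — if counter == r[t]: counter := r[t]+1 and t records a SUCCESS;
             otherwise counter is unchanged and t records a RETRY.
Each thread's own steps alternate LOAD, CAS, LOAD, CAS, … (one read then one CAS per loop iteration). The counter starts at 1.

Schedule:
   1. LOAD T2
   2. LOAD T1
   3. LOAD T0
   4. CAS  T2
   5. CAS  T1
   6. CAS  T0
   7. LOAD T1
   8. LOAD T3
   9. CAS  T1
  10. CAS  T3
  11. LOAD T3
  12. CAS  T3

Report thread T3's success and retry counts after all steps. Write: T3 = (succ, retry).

step 1: T2 LOAD ⇒ load; ctr=1 reg=1
step 2: T1 LOAD ⇒ load; ctr=1 reg=1
step 3: T0 LOAD ⇒ load; ctr=1 reg=1
step 4: T2 CAS ⇒ ok; ctr=2 reg=1
step 5: T1 CAS ⇒ retry; ctr=2 reg=1
step 6: T0 CAS ⇒ retry; ctr=2 reg=1
step 7: T1 LOAD ⇒ load; ctr=2 reg=2
step 8: T3 LOAD ⇒ load; ctr=2 reg=2
step 9: T1 CAS ⇒ ok; ctr=3 reg=2
step 10: T3 CAS ⇒ retry; ctr=3 reg=2
step 11: T3 LOAD ⇒ load; ctr=3 reg=3
step 12: T3 CAS ⇒ ok; ctr=4 reg=3

T3 = (1, 1)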